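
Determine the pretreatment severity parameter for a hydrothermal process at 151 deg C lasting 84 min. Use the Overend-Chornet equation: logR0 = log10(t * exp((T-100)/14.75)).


logR0 = log10(t * exp((T - 100) / 14.75))
= log10(84 * exp((151 - 100) / 14.75))
= 3.4259

3.4259


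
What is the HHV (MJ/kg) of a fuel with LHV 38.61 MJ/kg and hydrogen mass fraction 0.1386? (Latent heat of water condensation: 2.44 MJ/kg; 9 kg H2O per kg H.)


HHV = LHV + H_frac * 9 * 2.44
= 38.61 + 0.1386 * 9 * 2.44
= 41.6537 MJ/kg

41.6537 MJ/kg


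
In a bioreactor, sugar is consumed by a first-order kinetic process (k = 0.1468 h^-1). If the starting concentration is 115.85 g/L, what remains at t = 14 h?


S = S0 * exp(-k * t)
S = 115.85 * exp(-0.1468 * 14)
S = 14.8366 g/L

14.8366 g/L


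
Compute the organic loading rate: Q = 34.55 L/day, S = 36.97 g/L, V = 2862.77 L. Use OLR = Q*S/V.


OLR = Q * S / V
= 34.55 * 36.97 / 2862.77
= 0.4462 g/L/day

0.4462 g/L/day


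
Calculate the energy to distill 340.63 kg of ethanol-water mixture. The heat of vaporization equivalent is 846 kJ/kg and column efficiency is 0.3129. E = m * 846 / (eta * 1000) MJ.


E = m * 846 / (eta * 1000)
= 340.63 * 846 / (0.3129 * 1000)
= 920.9747 MJ

920.9747 MJ


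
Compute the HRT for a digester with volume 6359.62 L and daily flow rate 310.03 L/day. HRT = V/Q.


HRT = V / Q
= 6359.62 / 310.03
= 20.5129 days

20.5129 days


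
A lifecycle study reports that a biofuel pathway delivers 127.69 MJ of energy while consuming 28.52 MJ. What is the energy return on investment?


EROI = E_out / E_in
= 127.69 / 28.52
= 4.4772

4.4772


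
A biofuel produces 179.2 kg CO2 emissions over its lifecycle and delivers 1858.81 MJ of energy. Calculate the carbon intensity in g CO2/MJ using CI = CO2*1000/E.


CI = CO2 * 1000 / E
= 179.2 * 1000 / 1858.81
= 96.4058 g CO2/MJ

96.4058 g CO2/MJ


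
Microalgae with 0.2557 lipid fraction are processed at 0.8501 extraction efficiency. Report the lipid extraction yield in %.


Y = lipid_content * extraction_eff * 100
= 0.2557 * 0.8501 * 100
= 21.7371%

21.7371%


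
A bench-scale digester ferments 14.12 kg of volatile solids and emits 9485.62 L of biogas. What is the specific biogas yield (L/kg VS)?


Y = V / VS
= 9485.62 / 14.12
= 671.7861 L/kg VS

671.7861 L/kg VS


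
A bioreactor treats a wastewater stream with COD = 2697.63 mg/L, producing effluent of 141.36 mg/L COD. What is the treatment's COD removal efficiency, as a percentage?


eta = (COD_in - COD_out) / COD_in * 100
= (2697.63 - 141.36) / 2697.63 * 100
= 94.7598%

94.7598%


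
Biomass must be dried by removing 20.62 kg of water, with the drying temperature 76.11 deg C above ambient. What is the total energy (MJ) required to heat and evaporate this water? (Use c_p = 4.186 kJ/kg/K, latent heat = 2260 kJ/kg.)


E = m_water * (4.186 * dT + 2260) / 1000
= 20.62 * (4.186 * 76.11 + 2260) / 1000
= 53.1707 MJ

53.1707 MJ


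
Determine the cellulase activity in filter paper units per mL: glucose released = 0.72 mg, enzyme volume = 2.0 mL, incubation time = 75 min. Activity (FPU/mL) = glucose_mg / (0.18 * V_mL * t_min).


Activity = glucose_mg / (0.18 mg/umol * V_mL * t_min)
= 0.72 / (0.18 * 2.0 * 75)
= 0.0267 FPU/mL

0.0267 FPU/mL


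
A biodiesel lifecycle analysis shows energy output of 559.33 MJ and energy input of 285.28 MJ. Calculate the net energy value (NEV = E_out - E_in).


NEV = E_out - E_in
= 559.33 - 285.28
= 274.0500 MJ

274.0500 MJ


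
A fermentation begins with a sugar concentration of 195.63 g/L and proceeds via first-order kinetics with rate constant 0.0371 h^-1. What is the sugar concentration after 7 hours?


S = S0 * exp(-k * t)
S = 195.63 * exp(-0.0371 * 7)
S = 150.8861 g/L

150.8861 g/L


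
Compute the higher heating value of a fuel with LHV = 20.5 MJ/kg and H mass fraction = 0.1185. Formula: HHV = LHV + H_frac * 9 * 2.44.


HHV = LHV + H_frac * 9 * 2.44
= 20.5 + 0.1185 * 9 * 2.44
= 23.1023 MJ/kg

23.1023 MJ/kg


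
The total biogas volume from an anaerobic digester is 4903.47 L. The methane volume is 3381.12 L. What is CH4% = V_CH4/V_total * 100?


CH4% = V_CH4 / V_total * 100
= 3381.12 / 4903.47 * 100
= 68.9536%

68.9536%


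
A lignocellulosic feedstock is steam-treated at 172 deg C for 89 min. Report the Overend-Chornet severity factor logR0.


logR0 = log10(t * exp((T - 100) / 14.75))
= log10(89 * exp((172 - 100) / 14.75))
= 4.0693

4.0693


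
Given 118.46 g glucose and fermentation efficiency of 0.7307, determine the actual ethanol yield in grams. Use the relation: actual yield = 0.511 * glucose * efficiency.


Actual ethanol: m = 0.511 * 118.46 * 0.7307
m = 44.2315 g

44.2315 g


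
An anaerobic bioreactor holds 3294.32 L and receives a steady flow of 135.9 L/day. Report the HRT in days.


HRT = V / Q
= 3294.32 / 135.9
= 24.2408 days

24.2408 days


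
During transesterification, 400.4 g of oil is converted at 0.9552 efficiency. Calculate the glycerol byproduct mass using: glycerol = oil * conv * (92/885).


glycerol = oil * conv * (92/885)
= 400.4 * 0.9552 * 92 / 885
= 39.7588 g

39.7588 g


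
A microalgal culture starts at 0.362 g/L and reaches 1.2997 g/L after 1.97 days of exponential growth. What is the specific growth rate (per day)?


mu = ln(X2/X1) / dt
= ln(1.2997/0.362) / 1.97
= 0.6489 per day

0.6489 per day


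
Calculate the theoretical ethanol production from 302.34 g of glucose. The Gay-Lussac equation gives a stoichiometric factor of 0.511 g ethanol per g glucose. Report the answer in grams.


Theoretical ethanol yield: m_EtOH = 0.511 * m_glucose
m_EtOH = 0.511 * 302.34 = 154.4957 g

154.4957 g


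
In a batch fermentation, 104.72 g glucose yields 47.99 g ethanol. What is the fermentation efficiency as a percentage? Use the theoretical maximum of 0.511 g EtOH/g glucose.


Fermentation efficiency = (actual / (0.511 * glucose)) * 100
= (47.99 / (0.511 * 104.72)) * 100
= 89.6810%

89.6810%


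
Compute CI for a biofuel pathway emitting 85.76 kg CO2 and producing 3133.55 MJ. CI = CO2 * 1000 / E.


CI = CO2 * 1000 / E
= 85.76 * 1000 / 3133.55
= 27.3683 g CO2/MJ

27.3683 g CO2/MJ


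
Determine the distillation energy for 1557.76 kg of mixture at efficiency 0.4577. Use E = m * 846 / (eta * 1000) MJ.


E = m * 846 / (eta * 1000)
= 1557.76 * 846 / (0.4577 * 1000)
= 2879.3204 MJ

2879.3204 MJ


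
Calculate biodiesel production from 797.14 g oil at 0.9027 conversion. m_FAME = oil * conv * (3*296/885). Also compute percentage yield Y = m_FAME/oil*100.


m_FAME = oil * conv * (3 * 296 / 885) = oil * conv * (888/885)
= 797.14 * 0.9027 * 888 / 885
= 722.0175 g
Y = m_FAME / oil * 100 = conv * (888/885) * 100
= 0.9027 * 888 / 885 * 100
= 90.58%

722.0175 g FAME; Y = 90.58%


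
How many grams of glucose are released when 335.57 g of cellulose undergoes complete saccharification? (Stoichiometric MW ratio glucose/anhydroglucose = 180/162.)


glucose = cellulose * 180/162
= 335.57 * 180/162
= 372.8556 g

372.8556 g


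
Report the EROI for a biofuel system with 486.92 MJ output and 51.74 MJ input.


EROI = E_out / E_in
= 486.92 / 51.74
= 9.4109

9.4109


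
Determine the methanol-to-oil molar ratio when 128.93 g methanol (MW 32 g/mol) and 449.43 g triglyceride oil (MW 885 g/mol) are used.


Molar ratio = n_MeOH / n_oil = (MeOH/32) / (oil/885) = (MeOH * 885) / (32 * oil)
= (128.93 * 885) / (32 * 449.43)
= 7.9339

7.9339


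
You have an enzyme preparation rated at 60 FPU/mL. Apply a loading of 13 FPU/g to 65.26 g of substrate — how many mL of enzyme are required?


V = dosage * m_sub / activity
V = 13 * 65.26 / 60
V = 14.1397 mL

14.1397 mL


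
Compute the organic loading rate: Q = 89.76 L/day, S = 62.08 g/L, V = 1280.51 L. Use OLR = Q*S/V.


OLR = Q * S / V
= 89.76 * 62.08 / 1280.51
= 4.3516 g/L/day

4.3516 g/L/day


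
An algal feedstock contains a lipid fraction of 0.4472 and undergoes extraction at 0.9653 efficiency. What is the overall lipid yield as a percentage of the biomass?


Y = lipid_content * extraction_eff * 100
= 0.4472 * 0.9653 * 100
= 43.1682%

43.1682%


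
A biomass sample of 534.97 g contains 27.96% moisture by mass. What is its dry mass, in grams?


Wd = Ww * (1 - MC/100)
= 534.97 * (1 - 27.96/100)
= 385.3924 g

385.3924 g


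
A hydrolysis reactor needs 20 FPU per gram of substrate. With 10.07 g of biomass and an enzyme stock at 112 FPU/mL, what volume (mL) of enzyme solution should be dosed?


V = dosage * m_sub / activity
V = 20 * 10.07 / 112
V = 1.7982 mL

1.7982 mL


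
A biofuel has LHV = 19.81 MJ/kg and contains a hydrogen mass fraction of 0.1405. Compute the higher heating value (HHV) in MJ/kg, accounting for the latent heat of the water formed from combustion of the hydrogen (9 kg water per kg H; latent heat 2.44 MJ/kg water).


HHV = LHV + H_frac * 9 * 2.44
= 19.81 + 0.1405 * 9 * 2.44
= 22.8954 MJ/kg

22.8954 MJ/kg


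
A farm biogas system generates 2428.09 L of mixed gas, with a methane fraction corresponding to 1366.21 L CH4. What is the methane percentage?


CH4% = V_CH4 / V_total * 100
= 1366.21 / 2428.09 * 100
= 56.2669%

56.2669%


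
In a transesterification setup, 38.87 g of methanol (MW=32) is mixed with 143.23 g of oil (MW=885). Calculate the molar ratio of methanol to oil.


Molar ratio = n_MeOH / n_oil = (MeOH/32) / (oil/885) = (MeOH * 885) / (32 * oil)
= (38.87 * 885) / (32 * 143.23)
= 7.5054

7.5054


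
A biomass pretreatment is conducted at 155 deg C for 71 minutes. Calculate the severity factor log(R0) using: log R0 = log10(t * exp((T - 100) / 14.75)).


logR0 = log10(t * exp((T - 100) / 14.75))
= log10(71 * exp((155 - 100) / 14.75))
= 3.4707

3.4707


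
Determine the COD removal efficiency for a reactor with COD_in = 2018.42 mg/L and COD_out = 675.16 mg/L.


eta = (COD_in - COD_out) / COD_in * 100
= (2018.42 - 675.16) / 2018.42 * 100
= 66.5501%

66.5501%


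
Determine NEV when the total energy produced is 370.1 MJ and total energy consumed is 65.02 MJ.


NEV = E_out - E_in
= 370.1 - 65.02
= 305.0800 MJ

305.0800 MJ


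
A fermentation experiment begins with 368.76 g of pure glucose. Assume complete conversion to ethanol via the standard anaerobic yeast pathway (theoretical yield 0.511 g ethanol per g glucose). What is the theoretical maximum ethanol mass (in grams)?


Theoretical ethanol yield: m_EtOH = 0.511 * m_glucose
m_EtOH = 0.511 * 368.76 = 188.4364 g

188.4364 g


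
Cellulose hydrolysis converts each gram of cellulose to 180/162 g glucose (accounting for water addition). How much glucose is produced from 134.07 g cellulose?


glucose = cellulose * 180/162
= 134.07 * 180/162
= 148.9667 g

148.9667 g


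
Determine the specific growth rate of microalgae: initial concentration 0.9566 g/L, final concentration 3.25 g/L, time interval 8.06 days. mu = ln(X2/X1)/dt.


mu = ln(X2/X1) / dt
= ln(3.25/0.9566) / 8.06
= 0.1517 per day

0.1517 per day


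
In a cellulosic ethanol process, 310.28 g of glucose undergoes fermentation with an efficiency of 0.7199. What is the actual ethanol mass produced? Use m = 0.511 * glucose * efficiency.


Actual ethanol: m = 0.511 * 310.28 * 0.7199
m = 114.1424 g

114.1424 g


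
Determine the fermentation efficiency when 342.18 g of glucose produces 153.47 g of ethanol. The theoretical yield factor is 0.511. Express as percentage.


Fermentation efficiency = (actual / (0.511 * glucose)) * 100
= (153.47 / (0.511 * 342.18)) * 100
= 87.7704%

87.7704%


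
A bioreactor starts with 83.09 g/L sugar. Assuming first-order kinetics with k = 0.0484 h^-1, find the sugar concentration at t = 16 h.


S = S0 * exp(-k * t)
S = 83.09 * exp(-0.0484 * 16)
S = 38.3029 g/L

38.3029 g/L


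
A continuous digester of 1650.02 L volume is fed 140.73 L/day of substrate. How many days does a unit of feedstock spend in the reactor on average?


HRT = V / Q
= 1650.02 / 140.73
= 11.7247 days

11.7247 days


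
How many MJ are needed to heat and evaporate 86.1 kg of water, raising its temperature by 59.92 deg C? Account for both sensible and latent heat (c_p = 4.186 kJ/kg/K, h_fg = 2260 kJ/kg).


E = m_water * (4.186 * dT + 2260) / 1000
= 86.1 * (4.186 * 59.92 + 2260) / 1000
= 216.1820 MJ

216.1820 MJ


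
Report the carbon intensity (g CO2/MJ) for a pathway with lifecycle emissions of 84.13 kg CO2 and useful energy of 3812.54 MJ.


CI = CO2 * 1000 / E
= 84.13 * 1000 / 3812.54
= 22.0667 g CO2/MJ

22.0667 g CO2/MJ


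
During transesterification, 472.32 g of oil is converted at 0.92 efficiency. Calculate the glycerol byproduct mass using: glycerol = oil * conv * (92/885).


glycerol = oil * conv * (92/885)
= 472.32 * 0.92 * 92 / 885
= 45.1719 g

45.1719 g


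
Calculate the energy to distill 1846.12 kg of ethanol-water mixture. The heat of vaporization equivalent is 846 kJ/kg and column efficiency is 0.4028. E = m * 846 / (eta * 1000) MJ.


E = m * 846 / (eta * 1000)
= 1846.12 * 846 / (0.4028 * 1000)
= 3877.4020 MJ

3877.4020 MJ


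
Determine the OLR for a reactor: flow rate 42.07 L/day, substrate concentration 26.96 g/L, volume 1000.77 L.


OLR = Q * S / V
= 42.07 * 26.96 / 1000.77
= 1.1333 g/L/day

1.1333 g/L/day


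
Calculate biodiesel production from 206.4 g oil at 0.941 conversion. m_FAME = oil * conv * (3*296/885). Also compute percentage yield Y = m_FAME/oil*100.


m_FAME = oil * conv * (3 * 296 / 885) = oil * conv * (888/885)
= 206.4 * 0.941 * 888 / 885
= 194.8808 g
Y = m_FAME / oil * 100 = conv * (888/885) * 100
= 0.941 * 888 / 885 * 100
= 94.42%

194.8808 g FAME; Y = 94.42%


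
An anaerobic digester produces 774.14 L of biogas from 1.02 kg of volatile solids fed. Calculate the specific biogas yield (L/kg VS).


Y = V / VS
= 774.14 / 1.02
= 758.9608 L/kg VS

758.9608 L/kg VS


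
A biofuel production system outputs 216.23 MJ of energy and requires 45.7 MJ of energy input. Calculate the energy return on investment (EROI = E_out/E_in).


EROI = E_out / E_in
= 216.23 / 45.7
= 4.7315

4.7315


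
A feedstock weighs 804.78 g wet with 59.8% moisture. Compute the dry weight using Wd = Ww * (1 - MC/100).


Wd = Ww * (1 - MC/100)
= 804.78 * (1 - 59.8/100)
= 323.5216 g

323.5216 g


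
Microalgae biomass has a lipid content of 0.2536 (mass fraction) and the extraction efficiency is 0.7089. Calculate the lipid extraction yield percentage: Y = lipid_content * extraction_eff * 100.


Y = lipid_content * extraction_eff * 100
= 0.2536 * 0.7089 * 100
= 17.9777%

17.9777%


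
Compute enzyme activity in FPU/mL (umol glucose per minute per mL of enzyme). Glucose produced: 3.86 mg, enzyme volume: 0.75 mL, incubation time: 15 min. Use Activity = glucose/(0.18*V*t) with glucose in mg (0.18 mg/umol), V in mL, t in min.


Activity = glucose_mg / (0.18 mg/umol * V_mL * t_min)
= 3.86 / (0.18 * 0.75 * 15)
= 1.9062 FPU/mL

1.9062 FPU/mL


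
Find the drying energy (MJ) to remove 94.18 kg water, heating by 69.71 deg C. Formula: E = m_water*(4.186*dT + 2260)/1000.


E = m_water * (4.186 * dT + 2260) / 1000
= 94.18 * (4.186 * 69.71 + 2260) / 1000
= 240.3291 MJ

240.3291 MJ


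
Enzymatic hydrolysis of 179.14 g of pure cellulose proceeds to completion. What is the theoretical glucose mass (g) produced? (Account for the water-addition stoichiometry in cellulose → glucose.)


glucose = cellulose * 180/162
= 179.14 * 180/162
= 199.0444 g

199.0444 g


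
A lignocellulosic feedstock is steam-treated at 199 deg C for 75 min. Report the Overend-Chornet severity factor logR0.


logR0 = log10(t * exp((T - 100) / 14.75))
= log10(75 * exp((199 - 100) / 14.75))
= 4.7900

4.7900


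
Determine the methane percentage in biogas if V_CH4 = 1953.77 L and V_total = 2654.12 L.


CH4% = V_CH4 / V_total * 100
= 1953.77 / 2654.12 * 100
= 73.6127%

73.6127%


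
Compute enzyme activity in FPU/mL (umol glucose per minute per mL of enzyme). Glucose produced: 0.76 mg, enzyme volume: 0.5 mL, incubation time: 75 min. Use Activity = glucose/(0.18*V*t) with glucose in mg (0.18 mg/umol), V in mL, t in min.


Activity = glucose_mg / (0.18 mg/umol * V_mL * t_min)
= 0.76 / (0.18 * 0.5 * 75)
= 0.1126 FPU/mL

0.1126 FPU/mL


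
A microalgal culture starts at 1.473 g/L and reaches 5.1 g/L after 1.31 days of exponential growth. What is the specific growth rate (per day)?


mu = ln(X2/X1) / dt
= ln(5.1/1.473) / 1.31
= 0.9480 per day

0.9480 per day


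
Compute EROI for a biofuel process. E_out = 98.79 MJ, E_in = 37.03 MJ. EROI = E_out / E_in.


EROI = E_out / E_in
= 98.79 / 37.03
= 2.6678

2.6678


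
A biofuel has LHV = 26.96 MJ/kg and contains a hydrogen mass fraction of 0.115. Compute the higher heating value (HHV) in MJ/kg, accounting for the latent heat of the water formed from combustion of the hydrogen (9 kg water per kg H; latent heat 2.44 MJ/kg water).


HHV = LHV + H_frac * 9 * 2.44
= 26.96 + 0.115 * 9 * 2.44
= 29.4854 MJ/kg

29.4854 MJ/kg


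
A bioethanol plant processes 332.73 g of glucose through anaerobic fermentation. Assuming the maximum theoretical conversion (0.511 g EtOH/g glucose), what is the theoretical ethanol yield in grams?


Theoretical ethanol yield: m_EtOH = 0.511 * m_glucose
m_EtOH = 0.511 * 332.73 = 170.0250 g

170.0250 g


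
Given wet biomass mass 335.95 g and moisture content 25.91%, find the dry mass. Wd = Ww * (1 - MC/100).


Wd = Ww * (1 - MC/100)
= 335.95 * (1 - 25.91/100)
= 248.9054 g

248.9054 g


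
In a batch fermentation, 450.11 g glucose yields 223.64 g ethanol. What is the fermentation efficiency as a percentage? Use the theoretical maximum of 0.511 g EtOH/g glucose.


Fermentation efficiency = (actual / (0.511 * glucose)) * 100
= (223.64 / (0.511 * 450.11)) * 100
= 97.2322%

97.2322%


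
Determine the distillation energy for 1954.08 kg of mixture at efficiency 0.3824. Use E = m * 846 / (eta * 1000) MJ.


E = m * 846 / (eta * 1000)
= 1954.08 * 846 / (0.3824 * 1000)
= 4323.0954 MJ

4323.0954 MJ


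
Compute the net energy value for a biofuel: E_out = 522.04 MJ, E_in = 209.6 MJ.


NEV = E_out - E_in
= 522.04 - 209.6
= 312.4400 MJ

312.4400 MJ


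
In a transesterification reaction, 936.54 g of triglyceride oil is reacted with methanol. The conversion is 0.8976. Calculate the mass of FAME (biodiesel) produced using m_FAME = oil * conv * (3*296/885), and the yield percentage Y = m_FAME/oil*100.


m_FAME = oil * conv * (3 * 296 / 885) = oil * conv * (888/885)
= 936.54 * 0.8976 * 888 / 885
= 843.4879 g
Y = m_FAME / oil * 100 = conv * (888/885) * 100
= 0.8976 * 888 / 885 * 100
= 90.06%

843.4879 g FAME; Y = 90.06%


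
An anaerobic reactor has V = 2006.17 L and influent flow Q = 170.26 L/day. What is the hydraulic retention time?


HRT = V / Q
= 2006.17 / 170.26
= 11.7830 days

11.7830 days


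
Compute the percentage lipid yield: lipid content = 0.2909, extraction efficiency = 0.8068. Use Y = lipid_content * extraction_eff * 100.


Y = lipid_content * extraction_eff * 100
= 0.2909 * 0.8068 * 100
= 23.4698%

23.4698%


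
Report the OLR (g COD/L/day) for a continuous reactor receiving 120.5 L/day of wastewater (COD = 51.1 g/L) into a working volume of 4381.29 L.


OLR = Q * S / V
= 120.5 * 51.1 / 4381.29
= 1.4054 g/L/day

1.4054 g/L/day


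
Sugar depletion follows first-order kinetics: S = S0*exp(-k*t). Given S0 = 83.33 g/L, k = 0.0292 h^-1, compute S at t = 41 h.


S = S0 * exp(-k * t)
S = 83.33 * exp(-0.0292 * 41)
S = 25.1689 g/L

25.1689 g/L


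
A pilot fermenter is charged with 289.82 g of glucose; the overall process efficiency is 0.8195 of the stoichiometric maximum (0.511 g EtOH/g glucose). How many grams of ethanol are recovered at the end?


Actual ethanol: m = 0.511 * 289.82 * 0.8195
m = 121.3663 g

121.3663 g


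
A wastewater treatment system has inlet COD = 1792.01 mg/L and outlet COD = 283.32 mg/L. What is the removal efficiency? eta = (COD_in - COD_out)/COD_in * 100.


eta = (COD_in - COD_out) / COD_in * 100
= (1792.01 - 283.32) / 1792.01 * 100
= 84.1898%

84.1898%


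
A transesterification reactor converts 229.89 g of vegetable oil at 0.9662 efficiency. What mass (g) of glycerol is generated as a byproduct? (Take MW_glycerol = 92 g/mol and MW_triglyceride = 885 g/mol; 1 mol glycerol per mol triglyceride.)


glycerol = oil * conv * (92/885)
= 229.89 * 0.9662 * 92 / 885
= 23.0904 g

23.0904 g


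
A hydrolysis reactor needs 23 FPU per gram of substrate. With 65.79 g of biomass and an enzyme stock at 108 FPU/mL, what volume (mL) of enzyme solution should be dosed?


V = dosage * m_sub / activity
V = 23 * 65.79 / 108
V = 14.0108 mL

14.0108 mL


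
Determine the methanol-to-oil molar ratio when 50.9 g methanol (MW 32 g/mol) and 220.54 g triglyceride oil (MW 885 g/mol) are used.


Molar ratio = n_MeOH / n_oil = (MeOH/32) / (oil/885) = (MeOH * 885) / (32 * oil)
= (50.9 * 885) / (32 * 220.54)
= 6.3830

6.3830


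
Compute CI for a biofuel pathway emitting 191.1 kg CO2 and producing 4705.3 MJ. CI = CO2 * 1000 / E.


CI = CO2 * 1000 / E
= 191.1 * 1000 / 4705.3
= 40.6138 g CO2/MJ

40.6138 g CO2/MJ


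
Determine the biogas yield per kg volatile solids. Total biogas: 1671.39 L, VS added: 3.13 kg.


Y = V / VS
= 1671.39 / 3.13
= 533.9904 L/kg VS

533.9904 L/kg VS


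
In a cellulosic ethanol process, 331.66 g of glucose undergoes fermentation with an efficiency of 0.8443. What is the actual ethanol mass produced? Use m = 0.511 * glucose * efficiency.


Actual ethanol: m = 0.511 * 331.66 * 0.8443
m = 143.0905 g

143.0905 g


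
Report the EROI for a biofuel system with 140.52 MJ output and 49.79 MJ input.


EROI = E_out / E_in
= 140.52 / 49.79
= 2.8223

2.8223


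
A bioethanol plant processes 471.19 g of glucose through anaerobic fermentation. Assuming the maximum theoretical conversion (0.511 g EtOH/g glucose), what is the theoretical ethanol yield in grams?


Theoretical ethanol yield: m_EtOH = 0.511 * m_glucose
m_EtOH = 0.511 * 471.19 = 240.7781 g

240.7781 g


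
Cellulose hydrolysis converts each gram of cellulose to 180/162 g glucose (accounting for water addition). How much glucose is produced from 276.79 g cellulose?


glucose = cellulose * 180/162
= 276.79 * 180/162
= 307.5444 g

307.5444 g


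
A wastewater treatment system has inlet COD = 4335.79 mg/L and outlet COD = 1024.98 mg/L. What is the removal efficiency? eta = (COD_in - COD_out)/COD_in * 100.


eta = (COD_in - COD_out) / COD_in * 100
= (4335.79 - 1024.98) / 4335.79 * 100
= 76.3600%

76.3600%


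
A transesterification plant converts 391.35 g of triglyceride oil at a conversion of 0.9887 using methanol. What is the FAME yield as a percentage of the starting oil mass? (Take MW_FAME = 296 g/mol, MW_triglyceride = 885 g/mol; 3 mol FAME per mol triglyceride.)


m_FAME = oil * conv * (3 * 296 / 885) = oil * conv * (888/885)
= 391.35 * 0.9887 * 888 / 885
= 388.2394 g
Y = m_FAME / oil * 100 = conv * (888/885) * 100
= 0.9887 * 888 / 885 * 100
= 99.21%

99.21%


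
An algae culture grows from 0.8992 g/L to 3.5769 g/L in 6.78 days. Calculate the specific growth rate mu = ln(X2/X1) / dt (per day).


mu = ln(X2/X1) / dt
= ln(3.5769/0.8992) / 6.78
= 0.2036 per day

0.2036 per day


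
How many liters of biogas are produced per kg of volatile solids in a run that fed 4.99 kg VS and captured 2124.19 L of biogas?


Y = V / VS
= 2124.19 / 4.99
= 425.6894 L/kg VS

425.6894 L/kg VS


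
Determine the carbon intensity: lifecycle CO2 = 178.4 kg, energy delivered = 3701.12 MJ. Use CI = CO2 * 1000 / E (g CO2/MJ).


CI = CO2 * 1000 / E
= 178.4 * 1000 / 3701.12
= 48.2016 g CO2/MJ

48.2016 g CO2/MJ


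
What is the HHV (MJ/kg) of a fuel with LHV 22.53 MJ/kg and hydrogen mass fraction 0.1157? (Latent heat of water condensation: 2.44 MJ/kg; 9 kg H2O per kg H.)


HHV = LHV + H_frac * 9 * 2.44
= 22.53 + 0.1157 * 9 * 2.44
= 25.0708 MJ/kg

25.0708 MJ/kg


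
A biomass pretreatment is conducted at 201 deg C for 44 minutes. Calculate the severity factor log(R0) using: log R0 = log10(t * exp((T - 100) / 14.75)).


logR0 = log10(t * exp((T - 100) / 14.75))
= log10(44 * exp((201 - 100) / 14.75))
= 4.6173

4.6173


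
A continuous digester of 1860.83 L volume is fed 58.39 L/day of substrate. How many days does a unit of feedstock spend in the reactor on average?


HRT = V / Q
= 1860.83 / 58.39
= 31.8690 days

31.8690 days


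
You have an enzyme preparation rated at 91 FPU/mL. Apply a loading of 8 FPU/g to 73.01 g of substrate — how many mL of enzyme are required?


V = dosage * m_sub / activity
V = 8 * 73.01 / 91
V = 6.4185 mL

6.4185 mL


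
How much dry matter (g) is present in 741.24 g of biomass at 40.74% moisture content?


Wd = Ww * (1 - MC/100)
= 741.24 * (1 - 40.74/100)
= 439.2588 g

439.2588 g


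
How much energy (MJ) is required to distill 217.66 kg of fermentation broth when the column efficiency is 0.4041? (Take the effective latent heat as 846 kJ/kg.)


E = m * 846 / (eta * 1000)
= 217.66 * 846 / (0.4041 * 1000)
= 455.6802 MJ

455.6802 MJ


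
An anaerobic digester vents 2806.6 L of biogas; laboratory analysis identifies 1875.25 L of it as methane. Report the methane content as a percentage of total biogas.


CH4% = V_CH4 / V_total * 100
= 1875.25 / 2806.6 * 100
= 66.8157%

66.8157%


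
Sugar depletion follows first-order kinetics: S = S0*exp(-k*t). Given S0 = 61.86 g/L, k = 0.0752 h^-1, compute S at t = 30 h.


S = S0 * exp(-k * t)
S = 61.86 * exp(-0.0752 * 30)
S = 6.4810 g/L

6.4810 g/L


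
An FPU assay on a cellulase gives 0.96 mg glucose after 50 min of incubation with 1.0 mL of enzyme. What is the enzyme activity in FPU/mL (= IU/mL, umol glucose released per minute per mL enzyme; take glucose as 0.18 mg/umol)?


Activity = glucose_mg / (0.18 mg/umol * V_mL * t_min)
= 0.96 / (0.18 * 1.0 * 50)
= 0.1067 FPU/mL

0.1067 FPU/mL


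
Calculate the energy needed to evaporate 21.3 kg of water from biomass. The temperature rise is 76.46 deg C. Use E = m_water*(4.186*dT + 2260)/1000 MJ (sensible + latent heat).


E = m_water * (4.186 * dT + 2260) / 1000
= 21.3 * (4.186 * 76.46 + 2260) / 1000
= 54.9553 MJ

54.9553 MJ


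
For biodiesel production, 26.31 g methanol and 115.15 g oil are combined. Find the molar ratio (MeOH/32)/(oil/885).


Molar ratio = n_MeOH / n_oil = (MeOH/32) / (oil/885) = (MeOH * 885) / (32 * oil)
= (26.31 * 885) / (32 * 115.15)
= 6.3190

6.3190


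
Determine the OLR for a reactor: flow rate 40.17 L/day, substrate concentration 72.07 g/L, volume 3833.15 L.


OLR = Q * S / V
= 40.17 * 72.07 / 3833.15
= 0.7553 g/L/day

0.7553 g/L/day


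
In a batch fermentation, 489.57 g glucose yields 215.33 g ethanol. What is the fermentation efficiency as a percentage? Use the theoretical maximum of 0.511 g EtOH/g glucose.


Fermentation efficiency = (actual / (0.511 * glucose)) * 100
= (215.33 / (0.511 * 489.57)) * 100
= 86.0734%

86.0734%


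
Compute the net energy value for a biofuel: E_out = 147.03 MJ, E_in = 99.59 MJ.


NEV = E_out - E_in
= 147.03 - 99.59
= 47.4400 MJ

47.4400 MJ


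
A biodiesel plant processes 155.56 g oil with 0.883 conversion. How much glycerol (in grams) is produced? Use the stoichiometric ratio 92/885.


glycerol = oil * conv * (92/885)
= 155.56 * 0.883 * 92 / 885
= 14.2792 g

14.2792 g


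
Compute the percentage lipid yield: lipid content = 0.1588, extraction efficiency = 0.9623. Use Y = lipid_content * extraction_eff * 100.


Y = lipid_content * extraction_eff * 100
= 0.1588 * 0.9623 * 100
= 15.2813%

15.2813%


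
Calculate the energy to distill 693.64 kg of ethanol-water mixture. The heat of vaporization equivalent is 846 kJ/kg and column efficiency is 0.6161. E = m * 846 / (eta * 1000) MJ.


E = m * 846 / (eta * 1000)
= 693.64 * 846 / (0.6161 * 1000)
= 952.4743 MJ

952.4743 MJ


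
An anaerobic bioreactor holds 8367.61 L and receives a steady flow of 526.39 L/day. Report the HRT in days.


HRT = V / Q
= 8367.61 / 526.39
= 15.8962 days

15.8962 days


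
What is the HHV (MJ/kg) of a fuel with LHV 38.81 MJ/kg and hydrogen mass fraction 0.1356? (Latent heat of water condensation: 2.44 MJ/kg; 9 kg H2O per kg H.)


HHV = LHV + H_frac * 9 * 2.44
= 38.81 + 0.1356 * 9 * 2.44
= 41.7878 MJ/kg

41.7878 MJ/kg


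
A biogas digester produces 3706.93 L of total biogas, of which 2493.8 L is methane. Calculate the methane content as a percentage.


CH4% = V_CH4 / V_total * 100
= 2493.8 / 3706.93 * 100
= 67.2740%

67.2740%


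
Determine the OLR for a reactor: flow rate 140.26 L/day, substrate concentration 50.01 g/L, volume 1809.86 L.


OLR = Q * S / V
= 140.26 * 50.01 / 1809.86
= 3.8757 g/L/day

3.8757 g/L/day


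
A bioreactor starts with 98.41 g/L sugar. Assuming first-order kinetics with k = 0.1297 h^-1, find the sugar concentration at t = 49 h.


S = S0 * exp(-k * t)
S = 98.41 * exp(-0.1297 * 49)
S = 0.1710 g/L

0.1710 g/L


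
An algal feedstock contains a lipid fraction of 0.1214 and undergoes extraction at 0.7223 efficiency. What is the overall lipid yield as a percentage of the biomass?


Y = lipid_content * extraction_eff * 100
= 0.1214 * 0.7223 * 100
= 8.7687%

8.7687%


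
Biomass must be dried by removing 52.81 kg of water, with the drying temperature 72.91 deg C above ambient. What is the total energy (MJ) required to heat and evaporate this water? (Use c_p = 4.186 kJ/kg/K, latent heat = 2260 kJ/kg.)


E = m_water * (4.186 * dT + 2260) / 1000
= 52.81 * (4.186 * 72.91 + 2260) / 1000
= 135.4683 MJ

135.4683 MJ


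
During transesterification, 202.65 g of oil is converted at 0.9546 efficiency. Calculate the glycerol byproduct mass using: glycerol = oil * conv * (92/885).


glycerol = oil * conv * (92/885)
= 202.65 * 0.9546 * 92 / 885
= 20.1100 g

20.1100 g


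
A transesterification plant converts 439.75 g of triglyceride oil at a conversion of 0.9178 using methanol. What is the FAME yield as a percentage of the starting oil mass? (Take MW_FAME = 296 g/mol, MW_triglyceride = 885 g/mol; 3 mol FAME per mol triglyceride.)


m_FAME = oil * conv * (3 * 296 / 885) = oil * conv * (888/885)
= 439.75 * 0.9178 * 888 / 885
= 404.9707 g
Y = m_FAME / oil * 100 = conv * (888/885) * 100
= 0.9178 * 888 / 885 * 100
= 92.09%

92.09%


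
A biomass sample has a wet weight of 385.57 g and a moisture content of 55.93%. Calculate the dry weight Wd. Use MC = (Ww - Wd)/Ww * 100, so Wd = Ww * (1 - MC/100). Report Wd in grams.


Wd = Ww * (1 - MC/100)
= 385.57 * (1 - 55.93/100)
= 169.9207 g

169.9207 g


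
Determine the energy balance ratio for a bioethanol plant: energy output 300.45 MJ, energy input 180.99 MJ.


EROI = E_out / E_in
= 300.45 / 180.99
= 1.6600

1.6600


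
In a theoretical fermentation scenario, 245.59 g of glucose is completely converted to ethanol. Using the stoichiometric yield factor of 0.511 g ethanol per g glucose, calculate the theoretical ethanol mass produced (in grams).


Theoretical ethanol yield: m_EtOH = 0.511 * m_glucose
m_EtOH = 0.511 * 245.59 = 125.4965 g

125.4965 g


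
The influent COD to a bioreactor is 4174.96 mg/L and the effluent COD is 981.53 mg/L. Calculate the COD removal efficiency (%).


eta = (COD_in - COD_out) / COD_in * 100
= (4174.96 - 981.53) / 4174.96 * 100
= 76.4901%

76.4901%


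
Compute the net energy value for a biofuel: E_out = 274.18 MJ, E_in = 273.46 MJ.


NEV = E_out - E_in
= 274.18 - 273.46
= 0.7200 MJ

0.7200 MJ


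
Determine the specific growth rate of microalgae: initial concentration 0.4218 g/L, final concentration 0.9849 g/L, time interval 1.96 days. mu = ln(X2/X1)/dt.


mu = ln(X2/X1) / dt
= ln(0.9849/0.4218) / 1.96
= 0.4327 per day

0.4327 per day


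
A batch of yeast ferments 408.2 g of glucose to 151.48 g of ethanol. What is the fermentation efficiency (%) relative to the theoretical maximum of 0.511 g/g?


Fermentation efficiency = (actual / (0.511 * glucose)) * 100
= (151.48 / (0.511 * 408.2)) * 100
= 72.6209%

72.6209%


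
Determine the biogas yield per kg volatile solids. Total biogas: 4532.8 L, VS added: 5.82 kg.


Y = V / VS
= 4532.8 / 5.82
= 778.8316 L/kg VS

778.8316 L/kg VS


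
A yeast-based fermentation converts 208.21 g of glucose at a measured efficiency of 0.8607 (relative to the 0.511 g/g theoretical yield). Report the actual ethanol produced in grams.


Actual ethanol: m = 0.511 * 208.21 * 0.8607
m = 91.5744 g

91.5744 g


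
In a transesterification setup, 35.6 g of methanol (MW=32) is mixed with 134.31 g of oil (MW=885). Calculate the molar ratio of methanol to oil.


Molar ratio = n_MeOH / n_oil = (MeOH/32) / (oil/885) = (MeOH * 885) / (32 * oil)
= (35.6 * 885) / (32 * 134.31)
= 7.3305

7.3305


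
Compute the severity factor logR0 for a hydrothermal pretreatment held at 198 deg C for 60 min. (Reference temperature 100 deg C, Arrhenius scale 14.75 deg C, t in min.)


logR0 = log10(t * exp((T - 100) / 14.75))
= log10(60 * exp((198 - 100) / 14.75))
= 4.6636

4.6636


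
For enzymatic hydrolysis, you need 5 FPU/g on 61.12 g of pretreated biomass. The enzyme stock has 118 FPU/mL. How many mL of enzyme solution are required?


V = dosage * m_sub / activity
V = 5 * 61.12 / 118
V = 2.5898 mL

2.5898 mL


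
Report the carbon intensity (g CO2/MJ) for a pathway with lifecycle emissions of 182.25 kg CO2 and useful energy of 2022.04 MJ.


CI = CO2 * 1000 / E
= 182.25 * 1000 / 2022.04
= 90.1317 g CO2/MJ

90.1317 g CO2/MJ


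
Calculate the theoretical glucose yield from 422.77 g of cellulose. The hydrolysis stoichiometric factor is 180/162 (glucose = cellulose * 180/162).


glucose = cellulose * 180/162
= 422.77 * 180/162
= 469.7444 g

469.7444 g


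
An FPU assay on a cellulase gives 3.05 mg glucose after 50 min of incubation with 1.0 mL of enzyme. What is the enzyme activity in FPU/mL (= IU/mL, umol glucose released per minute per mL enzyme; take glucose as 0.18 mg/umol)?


Activity = glucose_mg / (0.18 mg/umol * V_mL * t_min)
= 3.05 / (0.18 * 1.0 * 50)
= 0.3389 FPU/mL

0.3389 FPU/mL


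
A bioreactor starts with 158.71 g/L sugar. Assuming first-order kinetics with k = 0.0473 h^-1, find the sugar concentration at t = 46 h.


S = S0 * exp(-k * t)
S = 158.71 * exp(-0.0473 * 46)
S = 18.0163 g/L

18.0163 g/L


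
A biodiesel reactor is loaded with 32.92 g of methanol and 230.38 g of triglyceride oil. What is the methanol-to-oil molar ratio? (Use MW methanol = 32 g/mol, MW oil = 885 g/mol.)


Molar ratio = n_MeOH / n_oil = (MeOH/32) / (oil/885) = (MeOH * 885) / (32 * oil)
= (32.92 * 885) / (32 * 230.38)
= 3.9519

3.9519


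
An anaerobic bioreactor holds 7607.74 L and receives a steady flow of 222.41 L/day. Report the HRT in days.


HRT = V / Q
= 7607.74 / 222.41
= 34.2059 days

34.2059 days


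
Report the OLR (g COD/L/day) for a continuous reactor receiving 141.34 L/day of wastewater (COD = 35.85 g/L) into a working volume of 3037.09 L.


OLR = Q * S / V
= 141.34 * 35.85 / 3037.09
= 1.6684 g/L/day

1.6684 g/L/day


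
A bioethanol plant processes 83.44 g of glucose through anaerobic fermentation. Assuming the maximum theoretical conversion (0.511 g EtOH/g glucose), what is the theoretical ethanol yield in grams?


Theoretical ethanol yield: m_EtOH = 0.511 * m_glucose
m_EtOH = 0.511 * 83.44 = 42.6378 g

42.6378 g


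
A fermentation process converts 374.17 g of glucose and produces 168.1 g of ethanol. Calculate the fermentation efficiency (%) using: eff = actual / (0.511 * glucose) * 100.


Fermentation efficiency = (actual / (0.511 * glucose)) * 100
= (168.1 / (0.511 * 374.17)) * 100
= 87.9180%

87.9180%


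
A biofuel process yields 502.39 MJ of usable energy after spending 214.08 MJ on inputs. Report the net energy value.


NEV = E_out - E_in
= 502.39 - 214.08
= 288.3100 MJ

288.3100 MJ


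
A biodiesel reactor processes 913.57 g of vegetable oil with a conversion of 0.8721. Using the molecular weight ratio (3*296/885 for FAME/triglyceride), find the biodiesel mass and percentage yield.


m_FAME = oil * conv * (3 * 296 / 885) = oil * conv * (888/885)
= 913.57 * 0.8721 * 888 / 885
= 799.4252 g
Y = m_FAME / oil * 100 = conv * (888/885) * 100
= 0.8721 * 888 / 885 * 100
= 87.51%

799.4252 g FAME; Y = 87.51%


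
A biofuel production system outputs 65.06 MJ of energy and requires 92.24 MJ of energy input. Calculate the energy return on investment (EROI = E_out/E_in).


EROI = E_out / E_in
= 65.06 / 92.24
= 0.7053

0.7053


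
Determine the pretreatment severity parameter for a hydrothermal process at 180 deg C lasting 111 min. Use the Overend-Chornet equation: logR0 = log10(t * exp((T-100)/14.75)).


logR0 = log10(t * exp((T - 100) / 14.75))
= log10(111 * exp((180 - 100) / 14.75))
= 4.4008

4.4008


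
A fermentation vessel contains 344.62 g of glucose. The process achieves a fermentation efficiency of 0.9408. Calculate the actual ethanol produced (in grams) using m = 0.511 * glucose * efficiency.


Actual ethanol: m = 0.511 * 344.62 * 0.9408
m = 165.6757 g

165.6757 g


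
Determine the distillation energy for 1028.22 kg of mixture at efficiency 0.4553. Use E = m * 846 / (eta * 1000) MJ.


E = m * 846 / (eta * 1000)
= 1028.22 * 846 / (0.4553 * 1000)
= 1910.5515 MJ

1910.5515 MJ


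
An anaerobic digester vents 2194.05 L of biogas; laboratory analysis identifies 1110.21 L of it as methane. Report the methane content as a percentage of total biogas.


CH4% = V_CH4 / V_total * 100
= 1110.21 / 2194.05 * 100
= 50.6009%

50.6009%


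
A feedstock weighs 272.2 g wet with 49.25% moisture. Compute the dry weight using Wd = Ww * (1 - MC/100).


Wd = Ww * (1 - MC/100)
= 272.2 * (1 - 49.25/100)
= 138.1415 g

138.1415 g


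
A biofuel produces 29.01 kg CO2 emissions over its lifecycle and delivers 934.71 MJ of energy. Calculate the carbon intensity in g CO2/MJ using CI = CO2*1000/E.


CI = CO2 * 1000 / E
= 29.01 * 1000 / 934.71
= 31.0364 g CO2/MJ

31.0364 g CO2/MJ


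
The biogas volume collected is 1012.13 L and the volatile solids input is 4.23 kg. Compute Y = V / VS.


Y = V / VS
= 1012.13 / 4.23
= 239.2742 L/kg VS

239.2742 L/kg VS


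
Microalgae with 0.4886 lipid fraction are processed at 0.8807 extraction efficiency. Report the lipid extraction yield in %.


Y = lipid_content * extraction_eff * 100
= 0.4886 * 0.8807 * 100
= 43.0310%

43.0310%


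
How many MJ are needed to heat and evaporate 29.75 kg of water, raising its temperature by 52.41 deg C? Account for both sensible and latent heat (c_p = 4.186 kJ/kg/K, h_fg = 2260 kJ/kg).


E = m_water * (4.186 * dT + 2260) / 1000
= 29.75 * (4.186 * 52.41 + 2260) / 1000
= 73.7618 MJ

73.7618 MJ


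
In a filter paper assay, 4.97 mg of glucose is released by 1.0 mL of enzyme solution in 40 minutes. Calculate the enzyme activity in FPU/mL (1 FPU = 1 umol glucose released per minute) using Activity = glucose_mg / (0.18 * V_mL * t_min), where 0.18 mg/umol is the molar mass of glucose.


Activity = glucose_mg / (0.18 mg/umol * V_mL * t_min)
= 4.97 / (0.18 * 1.0 * 40)
= 0.6903 FPU/mL

0.6903 FPU/mL


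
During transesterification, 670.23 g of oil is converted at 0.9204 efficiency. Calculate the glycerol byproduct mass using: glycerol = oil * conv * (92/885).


glycerol = oil * conv * (92/885)
= 670.23 * 0.9204 * 92 / 885
= 64.1276 g

64.1276 g


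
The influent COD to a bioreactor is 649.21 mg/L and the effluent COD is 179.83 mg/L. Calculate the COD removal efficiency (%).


eta = (COD_in - COD_out) / COD_in * 100
= (649.21 - 179.83) / 649.21 * 100
= 72.3002%

72.3002%


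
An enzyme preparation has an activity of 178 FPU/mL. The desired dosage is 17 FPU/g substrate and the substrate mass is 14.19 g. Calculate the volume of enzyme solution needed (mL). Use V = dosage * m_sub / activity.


V = dosage * m_sub / activity
V = 17 * 14.19 / 178
V = 1.3552 mL

1.3552 mL
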